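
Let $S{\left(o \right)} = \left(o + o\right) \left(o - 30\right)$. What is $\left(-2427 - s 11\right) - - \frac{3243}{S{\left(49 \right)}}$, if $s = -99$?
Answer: $- \frac{2488113}{1862} \approx -1336.3$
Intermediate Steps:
$S{\left(o \right)} = 2 o \left(-30 + o\right)$
$\left(-2427 - s 11\right) - - \frac{3243}{S{\left(49 \right)}} = \left(-2427 - \left(-99\right) 11\right) - - \frac{3243}{2 \cdot 49 \left(-30 + 49\right)} = \left(-2427 - -1089\right) - - \frac{3243}{2 \cdot 49 \cdot 19} = \left(-2427 + 1089\right) - - \frac{3243}{1862} = -1338 - \left(-3243\right) \frac{1}{1862} = -1338 - - \frac{3243}{1862} = -1338 + \frac{3243}{1862} = - \frac{2488113}{1862}$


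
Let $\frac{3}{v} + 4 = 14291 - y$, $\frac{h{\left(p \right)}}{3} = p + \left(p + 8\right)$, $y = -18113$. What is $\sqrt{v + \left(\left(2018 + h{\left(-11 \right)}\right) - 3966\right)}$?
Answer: $\frac{i \sqrt{64475997}}{180} \approx 44.609 i$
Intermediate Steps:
$h{\left(p \right)} = 24 + 6 p$ ($h{\left(p \right)} = 3 \left(p + \left(p + 8\right)\right) = 3 \left(p + \left(8 + p\right)\right) = 3 \left(8 + 2 p\right) = 24 + 6 p$)
$v = \frac{1}{10800}$ ($v = \frac{3}{-4 + \left(14291 - -18113\right)} = \frac{3}{-4 + \left(14291 + 18113\right)} = \frac{3}{-4 + 32404} = \frac{3}{32400} = 3 \cdot \frac{1}{32400} = \frac{1}{10800} \approx 9.2593 \cdot 10^{-5}$)
$\sqrt{v + \left(\left(2018 + h{\left(-11 \right)}\right) - 3966\right)} = \sqrt{\frac{1}{10800} + \left(\left(2018 + \left(24 + 6 \left(-11\right)\right)\right) - 3966\right)} = \sqrt{\frac{1}{10800} + \left(\left(2018 + \left(24 - 66\right)\right) - 3966\right)} = \sqrt{\frac{1}{10800} + \left(\left(2018 - 42\right) - 3966\right)} = \sqrt{\frac{1}{10800} + \left(1976 - 3966\right)} = \sqrt{\frac{1}{10800} - 1990} = \sqrt{- \frac{21491999}{10800}} = \frac{i \sqrt{64475997}}{180}$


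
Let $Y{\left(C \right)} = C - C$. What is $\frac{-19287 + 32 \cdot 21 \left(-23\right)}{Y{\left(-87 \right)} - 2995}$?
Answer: $\frac{34743}{2995} \approx 11.6$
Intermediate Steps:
$Y{\left(C \right)} = 0$
$\frac{-19287 + 32 \cdot 21 \left(-23\right)}{Y{\left(-87 \right)} - 2995} = \frac{-19287 + 32 \cdot 21 \left(-23\right)}{0 - 2995} = \frac{-19287 + 672 \left(-23\right)}{-2995} = \left(-19287 - 15456\right) \left(- \frac{1}{2995}\right) = \left(-34743\right) \left(- \frac{1}{2995}\right) = \frac{34743}{2995}$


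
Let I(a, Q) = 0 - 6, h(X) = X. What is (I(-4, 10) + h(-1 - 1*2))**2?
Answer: 81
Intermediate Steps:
I(a, Q) = -6
(I(-4, 10) + h(-1 - 1*2))**2 = (-6 + (-1 - 1*2))**2 = (-6 + (-1 - 2))**2 = (-6 - 3)**2 = (-9)**2 = 81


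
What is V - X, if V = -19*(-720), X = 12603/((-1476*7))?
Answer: 47118121/3444 ≈ 13681.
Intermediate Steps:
X = -4201/3444 (X = 12603/(-10332) = 12603*(-1/10332) = -4201/3444 ≈ -1.2198)
V = 13680
V - X = 13680 - 1*(-4201/3444) = 13680 + 4201/3444 = 47118121/3444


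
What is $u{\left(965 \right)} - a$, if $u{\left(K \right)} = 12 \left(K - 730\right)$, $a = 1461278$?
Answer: $-1458458$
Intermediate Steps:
$u{\left(K \right)} = -8760 + 12 K$ ($u{\left(K \right)} = 12 \left(K + \left(-924 + 194\right)\right) = 12 \left(K - 730\right) = 12 \left(-730 + K\right) = -8760 + 12 K$)
$u{\left(965 \right)} - a = \left(-8760 + 12 \cdot 965\right) - 1461278 = \left(-8760 + 11580\right) - 1461278 = 2820 - 1461278 = -1458458$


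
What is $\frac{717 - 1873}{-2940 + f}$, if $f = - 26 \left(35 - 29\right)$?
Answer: $\frac{289}{774} \approx 0.37338$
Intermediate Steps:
$f = -156$ ($f = \left(-26\right) 6 = -156$)
$\frac{717 - 1873}{-2940 + f} = \frac{717 - 1873}{-2940 - 156} = - \frac{1156}{-3096} = \left(-1156\right) \left(- \frac{1}{3096}\right) = \frac{289}{774}$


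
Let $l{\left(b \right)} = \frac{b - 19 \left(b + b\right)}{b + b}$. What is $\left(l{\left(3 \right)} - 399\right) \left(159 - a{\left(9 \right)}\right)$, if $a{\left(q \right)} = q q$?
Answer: $-32565$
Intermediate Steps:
$a{\left(q \right)} = q^{2}$
$l{\left(b \right)} = - \frac{37}{2}$ ($l{\left(b \right)} = \frac{b - 19 \cdot 2 b}{2 b} = \left(b - 38 b\right) \frac{1}{2 b} = - 37 b \frac{1}{2 b} = - \frac{37}{2}$)
$\left(l{\left(3 \right)} - 399\right) \left(159 - a{\left(9 \right)}\right) = \left(- \frac{37}{2} - 399\right) \left(159 - 9^{2}\right) = - \frac{835 \left(159 - 81\right)}{2} = \left(- \frac{835}{2}\right) 78 = -32565$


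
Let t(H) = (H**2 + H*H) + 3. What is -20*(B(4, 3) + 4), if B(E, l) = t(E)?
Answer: -780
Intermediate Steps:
t(H) = 3 + 2*H**2 (t(H) = (H**2 + H**2) + 3 = 2*H**2 + 3 = 3 + 2*H**2)
B(E, l) = 3 + 2*E**2
-20*(B(4, 3) + 4) = -20*((3 + 2*4**2) + 4) = -20*((3 + 2*16) + 4) = -20*((3 + 32) + 4) = -20*(35 + 4) = -20*39 = -780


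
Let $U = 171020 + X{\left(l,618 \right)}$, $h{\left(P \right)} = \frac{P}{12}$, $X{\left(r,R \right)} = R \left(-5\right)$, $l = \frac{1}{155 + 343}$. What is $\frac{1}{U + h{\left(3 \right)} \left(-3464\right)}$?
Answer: $\frac{1}{167064} \approx 5.9857 \cdot 10^{-6}$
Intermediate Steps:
$l = \frac{1}{498} \approx 0.002008$
$X{\left(r,R \right)} = - 5 R$
$h{\left(P \right)} = \frac{P}{12}$ ($h{\left(P \right)} = P \frac{1}{12} = \frac{P}{12}$)
$U = 167930$ ($U = 171020 - 3090 = 167930$)
$\frac{1}{U + h{\left(3 \right)} \left(-3464\right)} = \frac{1}{167930 + \frac{1}{12} \cdot 3 \left(-3464\right)} = \frac{1}{167930 + \frac{1}{4} \left(-3464\right)} = \frac{1}{167930 - 866} = \frac{1}{167064}$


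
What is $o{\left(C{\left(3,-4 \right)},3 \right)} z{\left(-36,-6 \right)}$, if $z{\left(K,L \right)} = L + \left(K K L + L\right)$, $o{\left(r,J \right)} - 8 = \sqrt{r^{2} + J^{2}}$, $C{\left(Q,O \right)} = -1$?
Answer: $-62304 - 7788 \sqrt{10} \approx -86932.0$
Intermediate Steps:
$o{\left(r,J \right)} = 8 + \sqrt{J^{2} + r^{2}}$ ($o{\left(r,J \right)} = 8 + \sqrt{r^{2} + J^{2}} = 8 + \sqrt{J^{2} + r^{2}}$)
$z{\left(K,L \right)} = 2 L + L K^{2}$ ($z{\left(K,L \right)} = L + \left(K^{2} L + L\right) = L + \left(L K^{2} + L\right) = L + \left(L + L K^{2}\right) = 2 L + L K^{2}$)
$o{\left(C{\left(3,-4 \right)},3 \right)} z{\left(-36,-6 \right)} = \left(8 + \sqrt{3^{2} + \left(-1\right)^{2}}\right) \left(- 6 \left(2 + \left(-36\right)^{2}\right)\right) = \left(8 + \sqrt{9 + 1}\right) \left(- 6 \left(2 + 1296\right)\right) = \left(8 + \sqrt{10}\right) \left(\left(-6\right) 1298\right) = \left(8 + \sqrt{10}\right) \left(-7788\right) = -62304 - 7788 \sqrt{10}$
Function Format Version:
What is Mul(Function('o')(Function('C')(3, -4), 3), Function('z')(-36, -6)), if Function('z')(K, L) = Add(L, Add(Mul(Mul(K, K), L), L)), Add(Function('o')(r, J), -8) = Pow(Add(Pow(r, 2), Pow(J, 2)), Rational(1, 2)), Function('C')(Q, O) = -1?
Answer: Add(-62304, Mul(-7788, Pow(10, Rational(1, 2)))) ≈ -86932.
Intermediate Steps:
Function('o')(r, J) = Add(8, Pow(Add(Pow(J, 2), Pow(r, 2)), Rational(1, 2))) (Function('o')(r, J) = Add(8, Pow(Add(Pow(r, 2), Pow(J, 2)), Rational(1, 2))) = Add(8, Pow(Add(Pow(J, 2), Pow(r, 2)), Rational(1, 2))))
Function('z')(K, L) = Add(Mul(2, L), Mul(L, Pow(K, 2))) (Function('z')(K, L) = Add(L, Add(Mul(Pow(K, 2), L), L)) = Add(L, Add(Mul(L, Pow(K, 2)), L)) = Add(L, Add(L, Mul(L, Pow(K, 2)))) = Add(Mul(2, L), Mul(L, Pow(K, 2))))
Mul(Function('o')(Function('C')(3, -4), 3), Function('z')(-36, -6)) = Mul(Add(8, Pow(Add(Pow(3, 2), Pow(-1, 2)), Rational(1, 2))), Mul(-6, Add(2, Pow(-36, 2)))) = Mul(Add(8, Pow(Add(9, 1), Rational(1, 2))), Mul(-6, Add(2, 1296))) = Mul(Add(8, Pow(10, Rational(1, 2))), Mul(-6, 1298)) = Mul(Add(8, Pow(10, Rational(1, 2))), -7788) = Add(-62304, Mul(-7788, Pow(10, Rational(1, 2))))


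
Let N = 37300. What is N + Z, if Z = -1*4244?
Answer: 33056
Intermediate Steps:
Z = -4244
N + Z = 37300 - 4244 = 33056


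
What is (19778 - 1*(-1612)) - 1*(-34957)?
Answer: 56347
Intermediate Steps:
(19778 - 1*(-1612)) - 1*(-34957) = (19778 + 1612) + 34957 = 21390 + 34957 = 56347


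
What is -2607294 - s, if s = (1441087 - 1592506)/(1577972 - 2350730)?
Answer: -671602482757/257586 ≈ -2.6073e+6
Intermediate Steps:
s = 50473/257586 (s = -151419/(-772758) = -151419*(-1/772758) = 50473/257586 ≈ 0.19595)
-2607294 - s = -2607294 - 1*50473/257586 = -2607294 - 50473/257586 = -671602482757/257586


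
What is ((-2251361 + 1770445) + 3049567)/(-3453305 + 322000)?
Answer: -2568651/3131305 ≈ -0.82031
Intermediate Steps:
((-2251361 + 1770445) + 3049567)/(-3453305 + 322000) = (-480916 + 3049567)/(-3131305) = 2568651*(-1/3131305) = -2568651/3131305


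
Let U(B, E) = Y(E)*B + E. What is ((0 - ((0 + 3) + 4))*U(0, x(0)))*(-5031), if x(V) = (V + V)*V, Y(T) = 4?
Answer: 0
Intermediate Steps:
x(V) = 2*V² (x(V) = (2*V)*V = 2*V²)
U(B, E) = E + 4*B (U(B, E) = 4*B + E = E + 4*B)
((0 - ((0 + 3) + 4))*U(0, x(0)))*(-5031) = ((0 - ((0 + 3) + 4))*(2*0² + 4*0))*(-5031) = ((0 - (3 + 4))*(2*0 + 0))*(-5031) = ((0 - 1*7)*(0 + 0))*(-5031) = ((0 - 7)*0)*(-5031) = -7*0*(-5031) = 0*(-5031) = 0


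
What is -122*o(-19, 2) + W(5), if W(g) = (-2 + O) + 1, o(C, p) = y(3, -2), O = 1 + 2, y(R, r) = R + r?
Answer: -120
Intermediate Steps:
O = 3
o(C, p) = 1 (o(C, p) = 3 - 2 = 1)
W(g) = 2 (W(g) = (-2 + 3) + 1 = 1 + 1 = 2)
-122*o(-19, 2) + W(5) = -122*1 + 2 = -122 + 2 = -120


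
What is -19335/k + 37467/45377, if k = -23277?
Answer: 583161218/352080143 ≈ 1.6563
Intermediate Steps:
-19335/k + 37467/45377 = -19335/(-23277) + 37467/45377 = -19335*(-1/23277) + 37467*(1/45377) = 6445/7759 + 37467/45377 = 583161218/352080143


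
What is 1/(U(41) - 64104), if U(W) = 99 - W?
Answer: -1/64046 ≈ -1.5614e-5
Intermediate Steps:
1/(U(41) - 64104) = 1/((99 - 1*41) - 64104) = 1/((99 - 41) - 64104) = 1/(58 - 64104) = 1/(-64046) = -1/64046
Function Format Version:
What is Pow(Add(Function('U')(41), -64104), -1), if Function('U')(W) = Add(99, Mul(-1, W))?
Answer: Rational(-1, 64046) ≈ -1.5614e-5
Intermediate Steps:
Pow(Add(Function('U')(41), -64104), -1) = Pow(Add(Add(99, Mul(-1, 41)), -64104), -1) = Pow(Add(Add(99, -41), -64104), -1) = Pow(Add(58, -64104), -1) = Pow(-64046, -1) = Rational(-1, 64046)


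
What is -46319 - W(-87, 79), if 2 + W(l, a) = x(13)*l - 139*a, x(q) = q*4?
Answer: -30812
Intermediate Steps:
x(q) = 4*q
W(l, a) = -2 - 139*a + 52*l (W(l, a) = -2 + ((4*13)*l - 139*a) = -2 + (52*l - 139*a) = -2 + (-139*a + 52*l) = -2 - 139*a + 52*l)
-46319 - W(-87, 79) = -46319 - (-2 - 139*79 + 52*(-87)) = -46319 - (-2 - 10981 - 4524) = -46319 - 1*(-15507) = -46319 + 15507 = -30812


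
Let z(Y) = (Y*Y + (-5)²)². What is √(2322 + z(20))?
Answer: √182947 ≈ 427.72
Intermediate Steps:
z(Y) = (25 + Y²)² (z(Y) = (Y² + 25)² = (25 + Y²)²)
√(2322 + z(20)) = √(2322 + (25 + 20²)²) = √(2322 + (25 + 400)²) = √(2322 + 425²) = √(2322 + 180625) = √182947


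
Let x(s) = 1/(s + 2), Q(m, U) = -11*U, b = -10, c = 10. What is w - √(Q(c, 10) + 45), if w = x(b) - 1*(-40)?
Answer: 319/8 - I*√65 ≈ 39.875 - 8.0623*I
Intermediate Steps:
x(s) = 1/(2 + s)
w = 319/8 (w = 1/(2 - 10) - 1*(-40) = 1/(-8) + 40 = -⅛ + 40 = 319/8 ≈ 39.875)
w - √(Q(c, 10) + 45) = 319/8 - √(-11*10 + 45) = 319/8 - √(-110 + 45) = 319/8 - √(-65) = 319/8 - I*√65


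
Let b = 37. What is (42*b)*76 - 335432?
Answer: -217328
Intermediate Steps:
(42*b)*76 - 335432 = (42*37)*76 - 335432 = 1554*76 - 335432 = 118104 - 335432 = -217328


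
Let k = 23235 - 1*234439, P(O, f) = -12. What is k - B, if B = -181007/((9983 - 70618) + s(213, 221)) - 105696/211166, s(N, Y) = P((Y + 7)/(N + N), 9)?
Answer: -1352416832209429/6403292201 ≈ -2.1121e+5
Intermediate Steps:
s(N, Y) = -12
k = -211204 (k = 23235 - 234439 = -211204)
B = 15906189425/6403292201 (B = -181007/((9983 - 70618) - 12) - 105696/211166 = -181007/(-60635 - 12) - 105696*1/211166 = -181007/(-60647) - 52848/105583 = -181007*(-1/60647) - 52848/105583 = 181007/60647 - 52848/105583 = 15906189425/6403292201 ≈ 2.4841)
k - B = -211204 - 1*15906189425/6403292201 = -211204 - 15906189425/6403292201 = -1352416832209429/6403292201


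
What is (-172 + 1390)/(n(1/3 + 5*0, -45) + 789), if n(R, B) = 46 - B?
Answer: 609/440 ≈ 1.3841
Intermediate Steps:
(-172 + 1390)/(n(1/3 + 5*0, -45) + 789) = (-172 + 1390)/((46 - 1*(-45)) + 789) = 1218/((46 + 45) + 789) = 1218/(91 + 789) = 1218/880 = 1218*(1/880) = 609/440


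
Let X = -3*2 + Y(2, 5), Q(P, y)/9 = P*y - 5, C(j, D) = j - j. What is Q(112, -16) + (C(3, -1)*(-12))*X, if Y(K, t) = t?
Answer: -16173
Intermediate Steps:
C(j, D) = 0
Q(P, y) = -45 + 9*P*y (Q(P, y) = 9*(P*y - 5) = 9*(-5 + P*y) = -45 + 9*P*y)
X = -1 (X = -3*2 + 5 = -6 + 5 = -1)
Q(112, -16) + (C(3, -1)*(-12))*X = (-45 + 9*112*(-16)) + (0*(-12))*(-1) = (-45 - 16128) + 0*(-1) = -16173 + 0 = -16173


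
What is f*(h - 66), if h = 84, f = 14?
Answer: 252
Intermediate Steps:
f*(h - 66) = 14*(84 - 66) = 14*18 = 252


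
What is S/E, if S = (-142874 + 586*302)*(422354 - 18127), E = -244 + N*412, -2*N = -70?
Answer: 6891666123/7088 ≈ 9.7230e+5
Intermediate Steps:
N = 35 (N = -½*(-70) = 35)
E = 14176 (E = -244 + 35*412 = -244 + 14420 = 14176)
S = 13783332246 (S = (-142874 + 176972)*404227 = 34098*404227 = 13783332246)
S/E = 13783332246/14176 = 13783332246*(1/14176) = 6891666123/7088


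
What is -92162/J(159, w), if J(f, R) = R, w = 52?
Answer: -46081/26 ≈ -1772.3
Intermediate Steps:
-92162/J(159, w) = -92162/52 = -92162*1/52 = -46081/26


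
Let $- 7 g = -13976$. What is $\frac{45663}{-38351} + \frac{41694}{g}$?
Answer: $\frac{5277430035}{267996788} \approx 19.692$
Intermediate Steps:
$g = \frac{13976}{7}$ ($g = \left(- \frac{1}{7}\right) \left(-13976\right) = \frac{13976}{7} \approx 1996.6$)
$\frac{45663}{-38351} + \frac{41694}{g} = \frac{45663}{-38351} + \frac{41694}{\frac{13976}{7}} = 45663 \left(- \frac{1}{38351}\right) + 41694 \cdot \frac{7}{13976} = - \frac{45663}{38351} + \frac{145929}{6988} = \frac{5277430035}{267996788}$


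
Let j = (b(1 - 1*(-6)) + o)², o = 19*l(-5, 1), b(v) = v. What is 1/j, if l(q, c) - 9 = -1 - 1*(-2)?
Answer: 1/38809 ≈ 2.5767e-5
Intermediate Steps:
l(q, c) = 10 (l(q, c) = 9 + (-1 - 1*(-2)) = 9 + (-1 + 2) = 9 + 1 = 10)
o = 190 (o = 19*10 = 190)
j = 38809 (j = ((1 - 1*(-6)) + 190)² = ((1 + 6) + 190)² = (7 + 190)² = 197² = 38809)
1/j = 1/38809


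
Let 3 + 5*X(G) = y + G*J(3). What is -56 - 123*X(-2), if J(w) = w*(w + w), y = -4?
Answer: 5009/5 ≈ 1001.8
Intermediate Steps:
J(w) = 2*w² (J(w) = w*(2*w) = 2*w²)
X(G) = -7/5 + 18*G/5 (X(G) = -⅗ + (-4 + G*(2*3²))/5 = -⅗ + (-4 + G*(2*9))/5 = -⅗ + (-4 + G*18)/5 = -⅗ + (-4 + 18*G)/5 = -⅗ + (-⅘ + 18*G/5) = -7/5 + 18*G/5)
-56 - 123*X(-2) = -56 - 123*(-7/5 + (18/5)*(-2)) = -56 - 123*(-7/5 - 36/5) = -56 - 123*(-43/5) = -56 + 5289/5 = 5009/5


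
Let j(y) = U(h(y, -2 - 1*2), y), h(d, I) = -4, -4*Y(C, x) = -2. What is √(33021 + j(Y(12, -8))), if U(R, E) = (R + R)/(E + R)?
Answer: √1618141/7 ≈ 181.72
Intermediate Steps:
Y(C, x) = ½ (Y(C, x) = -¼*(-2) = ½)
U(R, E) = 2*R/(E + R) (U(R, E) = (2*R)/(E + R) = 2*R/(E + R))
j(y) = -8/(-4 + y) (j(y) = 2*(-4)/(y - 4) = 2*(-4)/(-4 + y) = -8/(-4 + y))
√(33021 + j(Y(12, -8))) = √(33021 - 8/(-4 + ½)) = √(33021 - 8/(-7/2)) = √(33021 - 8*(-2/7)) = √(33021 + 16/7) = √(231163/7) = √1618141/7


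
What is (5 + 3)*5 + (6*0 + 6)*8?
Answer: 88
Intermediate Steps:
(5 + 3)*5 + (6*0 + 6)*8 = 8*5 + (0 + 6)*8 = 40 + 6*8 = 40 + 48 = 88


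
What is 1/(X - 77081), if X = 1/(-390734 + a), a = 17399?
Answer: -373335/28777035136 ≈ -1.2973e-5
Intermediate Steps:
X = -1/373335 (X = 1/(-390734 + 17399) = 1/(-373335) = -1/373335 ≈ -2.6786e-6)
1/(X - 77081) = 1/(-1/373335 - 77081) = 1/(-28777035136/373335) = -373335/28777035136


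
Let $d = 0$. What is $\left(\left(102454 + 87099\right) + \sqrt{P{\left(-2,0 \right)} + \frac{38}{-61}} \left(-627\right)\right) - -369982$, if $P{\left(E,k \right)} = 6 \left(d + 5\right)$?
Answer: $559535 - \frac{10032 \sqrt{427}}{61} \approx 5.5614 \cdot 10^{5}$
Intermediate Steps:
$P{\left(E,k \right)} = 30$ ($P{\left(E,k \right)} = 6 \left(0 + 5\right) = 6 \cdot 5 = 30$)
$\left(\left(102454 + 87099\right) + \sqrt{P{\left(-2,0 \right)} + \frac{38}{-61}} \left(-627\right)\right) - -369982 = \left(\left(102454 + 87099\right) + \sqrt{30 + \frac{38}{-61}} \left(-627\right)\right) - -369982 = \left(189553 + \sqrt{30 + 38 \left(- \frac{1}{61}\right)} \left(-627\right)\right) + 369982 = \left(189553 + \sqrt{30 - \frac{38}{61}} \left(-627\right)\right) + 369982 = \left(189553 + \sqrt{\frac{1792}{61}} \left(-627\right)\right) + 369982 = \left(189553 + \frac{16 \sqrt{427}}{61} \left(-627\right)\right) + 369982 = \left(189553 - \frac{10032 \sqrt{427}}{61}\right) + 369982 = 559535 - \frac{10032 \sqrt{427}}{61}$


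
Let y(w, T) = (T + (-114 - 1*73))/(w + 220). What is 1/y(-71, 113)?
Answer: -149/74 ≈ -2.0135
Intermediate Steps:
y(w, T) = (-187 + T)/(220 + w) (y(w, T) = (T + (-114 - 73))/(220 + w) = (T - 187)/(220 + w) = (-187 + T)/(220 + w))
1/y(-71, 113) = 1/((-187 + 113)/(220 - 71)) = 1/(-74/149) = -149/74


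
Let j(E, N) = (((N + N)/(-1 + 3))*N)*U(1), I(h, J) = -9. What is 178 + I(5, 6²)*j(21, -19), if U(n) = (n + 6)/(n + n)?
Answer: -22387/2 ≈ -11194.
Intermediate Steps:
U(n) = (6 + n)/(2*n) (U(n) = (6 + n)/((2*n)) = (6 + n)*(1/(2*n)) = (6 + n)/(2*n))
j(E, N) = 7*N²/2 (j(E, N) = (((N + N)/(-1 + 3))*N)*((½)*(6 + 1)/1) = (((2*N)/2)*N)*((½)*1*7) = (((2*N)*(½))*N)*(7/2) = (N*N)*(7/2) = N²*(7/2) = 7*N²/2)
178 + I(5, 6²)*j(21, -19) = 178 - 63*(-19)²/2 = 178 - 63*361/2 = 178 - 9*2527/2 = 178 - 22743/2 = -22387/2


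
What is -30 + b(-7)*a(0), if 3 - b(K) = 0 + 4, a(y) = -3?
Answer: -27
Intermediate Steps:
b(K) = -1 (b(K) = 3 - (0 + 4) = 3 - 1*4 = 3 - 4 = -1)
-30 + b(-7)*a(0) = -30 - 1*(-3) = -30 + 3 = -27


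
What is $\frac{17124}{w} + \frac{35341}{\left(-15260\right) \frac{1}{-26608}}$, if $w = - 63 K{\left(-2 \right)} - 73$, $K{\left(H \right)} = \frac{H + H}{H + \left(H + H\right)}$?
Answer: $\frac{5393966024}{87745} \approx 61473.0$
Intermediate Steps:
$K{\left(H \right)} = \frac{2}{3}$ ($K{\left(H \right)} = \frac{2 H}{H + 2 H} = \frac{2 H}{3 H} = 2 H \frac{1}{3 H} = \frac{2}{3}$)
$w = -115$ ($w = \left(-63\right) \frac{2}{3} - 73 = -42 - 73 = -115$)
$\frac{17124}{w} + \frac{35341}{\left(-15260\right) \frac{1}{-26608}} = \frac{17124}{-115} + \frac{35341}{\left(-15260\right) \frac{1}{-26608}} = 17124 \left(- \frac{1}{115}\right) + \frac{35341}{\left(-15260\right) \left(- \frac{1}{26608}\right)} = - \frac{17124}{115} + \frac{35341}{\frac{3815}{6652}} = - \frac{17124}{115} + 35341 \cdot \frac{6652}{3815} = - \frac{17124}{115} + \frac{235088332}{3815} = \frac{5393966024}{87745}$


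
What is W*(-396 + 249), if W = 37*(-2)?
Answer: 10878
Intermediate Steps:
W = -74
W*(-396 + 249) = -74*(-396 + 249) = -74*(-147) = 10878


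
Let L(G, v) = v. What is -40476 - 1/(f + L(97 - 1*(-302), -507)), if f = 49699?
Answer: -1991095393/49192 ≈ -40476.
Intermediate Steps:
-40476 - 1/(f + L(97 - 1*(-302), -507)) = -40476 - 1/(49699 - 507) = -40476 - 1/49192 = -1991095393/49192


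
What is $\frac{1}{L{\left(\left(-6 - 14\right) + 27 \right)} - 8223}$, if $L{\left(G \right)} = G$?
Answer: $- \frac{1}{8216} \approx -0.00012171$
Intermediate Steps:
$\frac{1}{L{\left(\left(-6 - 14\right) + 27 \right)} - 8223} = \frac{1}{\left(\left(-6 - 14\right) + 27\right) - 8223} = \frac{1}{\left(-20 + 27\right) - 8223} = \frac{1}{7 - 8223} = \frac{1}{-8216} = - \frac{1}{8216}$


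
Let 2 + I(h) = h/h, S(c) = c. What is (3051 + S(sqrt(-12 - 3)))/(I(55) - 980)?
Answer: -339/109 - I*sqrt(15)/981 ≈ -3.1101 - 0.003948*I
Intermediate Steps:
I(h) = -1 (I(h) = -2 + h/h = -2 + 1 = -1)
(3051 + S(sqrt(-12 - 3)))/(I(55) - 980) = (3051 + sqrt(-12 - 3))/(-1 - 980) = (3051 + sqrt(-15))/(-981) = (3051 + I*sqrt(15))*(-1/981) = -339/109 - I*sqrt(15)/981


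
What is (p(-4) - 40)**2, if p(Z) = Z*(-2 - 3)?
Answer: 400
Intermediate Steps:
p(Z) = -5*Z (p(Z) = Z*(-5) = -5*Z)
(p(-4) - 40)**2 = (-5*(-4) - 40)**2 = (20 - 40)**2 = (-20)**2 = 400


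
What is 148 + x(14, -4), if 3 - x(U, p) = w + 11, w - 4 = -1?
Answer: 137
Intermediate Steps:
w = 3 (w = 4 - 1 = 3)
x(U, p) = -11 (x(U, p) = 3 - (3 + 11) = 3 - 1*14 = 3 - 14 = -11)
148 + x(14, -4) = 148 - 11 = 137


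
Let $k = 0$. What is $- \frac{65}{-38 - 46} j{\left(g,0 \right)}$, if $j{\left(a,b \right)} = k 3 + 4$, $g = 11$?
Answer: $\frac{65}{21} \approx 3.0952$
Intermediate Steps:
$j{\left(a,b \right)} = 4$ ($j{\left(a,b \right)} = 0 \cdot 3 + 4 = 0 + 4 = 4$)
$- \frac{65}{-38 - 46} j{\left(g,0 \right)} = - \frac{65}{-38 - 46} \cdot 4 = - \frac{65}{-84} \cdot 4 = \left(-65\right) \left(- \frac{1}{84}\right) 4 = \frac{65}{84} \cdot 4 = \frac{65}{21}$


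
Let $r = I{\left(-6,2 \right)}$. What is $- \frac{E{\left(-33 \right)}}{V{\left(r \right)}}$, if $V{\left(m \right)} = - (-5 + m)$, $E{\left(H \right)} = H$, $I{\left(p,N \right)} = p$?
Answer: $3$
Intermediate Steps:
$r = -6$
$V{\left(m \right)} = 5 - m$
$- \frac{E{\left(-33 \right)}}{V{\left(r \right)}} = - \frac{-33}{5 - -6} = - \frac{-33}{5 + 6} = - \frac{-33}{11} = \left(-1\right) \left(-3\right) = 3$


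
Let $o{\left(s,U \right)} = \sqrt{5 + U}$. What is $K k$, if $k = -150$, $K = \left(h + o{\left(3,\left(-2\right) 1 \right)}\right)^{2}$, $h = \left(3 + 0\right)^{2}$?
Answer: $-12600 - 2700 \sqrt{3} \approx -17277.0$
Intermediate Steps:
$h = 9$ ($h = 3^{2} = 9$)
$K = \left(9 + \sqrt{3}\right)^{2}$ ($K = \left(9 + \sqrt{5 - 2}\right)^{2} = \left(9 + \sqrt{3}\right)^{2} \approx 115.18$)
$K k = \left(9 + \sqrt{3}\right)^{2} \left(-150\right) = - 150 \left(9 + \sqrt{3}\right)^{2}$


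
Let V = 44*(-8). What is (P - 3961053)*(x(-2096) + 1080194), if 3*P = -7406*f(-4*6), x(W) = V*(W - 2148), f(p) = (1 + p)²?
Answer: -40672897218506/3 ≈ -1.3558e+13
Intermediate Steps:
V = -352
x(W) = 756096 - 352*W (x(W) = -352*(W - 2148) = -352*(-2148 + W) = 756096 - 352*W)
P = -3917774/3 (P = (-7406*(1 - 4*6)²)/3 = (-7406*(1 - 24)²)/3 = (-7406*(-23)²)/3 = (-7406*529)/3 = (⅓)*(-3917774) = -3917774/3 ≈ -1.3059e+6)
(P - 3961053)*(x(-2096) + 1080194) = (-3917774/3 - 3961053)*((756096 - 352*(-2096)) + 1080194) = -15800933*((756096 + 737792) + 1080194)/3 = -15800933*(1493888 + 1080194)/3 = -15800933/3*2574082 = -40672897218506/3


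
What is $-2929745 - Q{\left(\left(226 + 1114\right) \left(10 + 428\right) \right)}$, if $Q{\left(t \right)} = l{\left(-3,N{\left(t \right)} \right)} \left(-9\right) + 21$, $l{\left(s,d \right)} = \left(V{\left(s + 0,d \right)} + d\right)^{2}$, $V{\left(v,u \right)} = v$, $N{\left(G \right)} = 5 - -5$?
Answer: $-2929325$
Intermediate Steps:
$N{\left(G \right)} = 10$ ($N{\left(G \right)} = 5 + 5 = 10$)
$l{\left(s,d \right)} = \left(d + s\right)^{2}$ ($l{\left(s,d \right)} = \left(\left(s + 0\right) + d\right)^{2} = \left(s + d\right)^{2} = \left(d + s\right)^{2}$)
$Q{\left(t \right)} = -420$ ($Q{\left(t \right)} = \left(10 - 3\right)^{2} \left(-9\right) + 21 = 7^{2} \left(-9\right) + 21 = 49 \left(-9\right) + 21 = -441 + 21 = -420$)
$-2929745 - Q{\left(\left(226 + 1114\right) \left(10 + 428\right) \right)} = -2929745 - -420 = -2929745 + 420 = -2929325$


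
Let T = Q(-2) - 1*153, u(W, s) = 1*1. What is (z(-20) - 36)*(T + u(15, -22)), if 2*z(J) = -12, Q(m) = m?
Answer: 6468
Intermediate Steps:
u(W, s) = 1
z(J) = -6 (z(J) = (½)*(-12) = -6)
T = -155 (T = -2 - 1*153 = -2 - 153 = -155)
(z(-20) - 36)*(T + u(15, -22)) = (-6 - 36)*(-155 + 1) = -42*(-154) = 6468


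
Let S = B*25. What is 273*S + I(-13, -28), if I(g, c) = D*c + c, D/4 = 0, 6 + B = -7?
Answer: -88753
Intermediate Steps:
B = -13 (B = -6 - 7 = -13)
D = 0 (D = 4*0 = 0)
I(g, c) = c (I(g, c) = 0*c + c = 0 + c = c)
S = -325 (S = -13*25 = -325)
273*S + I(-13, -28) = 273*(-325) - 28 = -88725 - 28 = -88753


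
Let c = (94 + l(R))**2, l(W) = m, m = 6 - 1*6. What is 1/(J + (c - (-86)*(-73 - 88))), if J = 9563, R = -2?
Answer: 1/4553 ≈ 0.00021964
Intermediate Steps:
m = 0 (m = 6 - 6 = 0)
l(W) = 0
c = 8836 (c = (94 + 0)**2 = 94**2 = 8836)
1/(J + (c - (-86)*(-73 - 88))) = 1/(9563 + (8836 - (-86)*(-73 - 88))) = 1/(9563 + (8836 - (-86)*(-161))) = 1/(9563 + (8836 - 1*13846)) = 1/(9563 + (8836 - 13846)) = 1/(9563 - 5010) = 1/4553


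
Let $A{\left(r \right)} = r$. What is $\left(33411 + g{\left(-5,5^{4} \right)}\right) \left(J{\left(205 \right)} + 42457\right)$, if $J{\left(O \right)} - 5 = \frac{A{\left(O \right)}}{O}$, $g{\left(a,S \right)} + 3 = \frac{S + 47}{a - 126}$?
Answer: $\frac{185808576288}{131} \approx 1.4184 \cdot 10^{9}$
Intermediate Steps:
$g{\left(a,S \right)} = -3 + \frac{47 + S}{-126 + a}$ ($g{\left(a,S \right)} = -3 + \frac{S + 47}{a - 126} = -3 + \frac{47 + S}{-126 + a}$)
$J{\left(O \right)} = 6$ ($J{\left(O \right)} = 5 + \frac{O}{O} = 5 + 1 = 6$)
$\left(33411 + g{\left(-5,5^{4} \right)}\right) \left(J{\left(205 \right)} + 42457\right) = \left(33411 + \frac{425 + 5^{4} - -15}{-126 - 5}\right) \left(6 + 42457\right) = \left(33411 + \frac{425 + 625 + 15}{-131}\right) 42463 = \left(33411 - \frac{1065}{131}\right) 42463 = \frac{4375776}{131} \cdot 42463 = \frac{185808576288}{131}$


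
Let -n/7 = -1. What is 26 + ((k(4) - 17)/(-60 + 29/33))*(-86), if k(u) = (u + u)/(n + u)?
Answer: 4544/1951 ≈ 2.3291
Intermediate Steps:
n = 7 (n = -7*(-1) = 7)
k(u) = 2*u/(7 + u) (k(u) = (u + u)/(7 + u) = (2*u)/(7 + u) = 2*u/(7 + u))
26 + ((k(4) - 17)/(-60 + 29/33))*(-86) = 26 + ((2*4/(7 + 4) - 17)/(-60 + 29/33))*(-86) = 26 + ((2*4/11 - 17)/(-60 + 29*(1/33)))*(-86) = 26 + ((2*4*(1/11) - 17)/(-60 + 29/33))*(-86) = 26 + ((8/11 - 17)/(-1951/33))*(-86) = 26 - 179/11*(-33/1951)*(-86) = 26 + (537/1951)*(-86) = 26 - 46182/1951 = 4544/1951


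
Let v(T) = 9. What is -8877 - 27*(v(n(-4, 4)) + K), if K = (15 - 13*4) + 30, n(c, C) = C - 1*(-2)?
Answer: -8931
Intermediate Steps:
n(c, C) = 2 + C (n(c, C) = C + 2 = 2 + C)
K = -7 (K = (15 - 52) + 30 = -37 + 30 = -7)
-8877 - 27*(v(n(-4, 4)) + K) = -8877 - 27*(9 - 7) = -8877 - 27*2 = -8877 - 1*54 = -8877 - 54 = -8931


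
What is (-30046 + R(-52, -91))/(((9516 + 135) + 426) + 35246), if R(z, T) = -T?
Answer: -29955/45323 ≈ -0.66092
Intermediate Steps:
(-30046 + R(-52, -91))/(((9516 + 135) + 426) + 35246) = (-30046 - 1*(-91))/(((9516 + 135) + 426) + 35246) = (-30046 + 91)/((9651 + 426) + 35246) = -29955/(10077 + 35246) = -29955/45323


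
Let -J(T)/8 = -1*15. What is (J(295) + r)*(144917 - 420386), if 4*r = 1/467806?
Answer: -61855704762189/1871224 ≈ -3.3056e+7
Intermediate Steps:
J(T) = 120 (J(T) = -(-8)*15 = -8*(-15) = 120)
r = 1/1871224 (r = (¼)/467806 = (¼)*(1/467806) = 1/1871224 ≈ 5.3441e-7)
(J(295) + r)*(144917 - 420386) = (120 + 1/1871224)*(144917 - 420386) = (224546881/1871224)*(-275469) = -61855704762189/1871224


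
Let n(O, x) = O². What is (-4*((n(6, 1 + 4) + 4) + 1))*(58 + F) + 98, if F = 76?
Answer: -21878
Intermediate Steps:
(-4*((n(6, 1 + 4) + 4) + 1))*(58 + F) + 98 = (-4*((6² + 4) + 1))*(58 + 76) + 98 = -4*((36 + 4) + 1)*134 + 98 = -4*(40 + 1)*134 + 98 = -4*41*134 + 98 = -164*134 + 98 = -21976 + 98 = -21878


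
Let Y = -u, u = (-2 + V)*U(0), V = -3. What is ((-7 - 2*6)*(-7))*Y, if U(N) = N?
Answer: 0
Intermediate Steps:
u = 0 (u = (-2 - 3)*0 = -5*0 = 0)
Y = 0 (Y = -1*0 = 0)
((-7 - 2*6)*(-7))*Y = ((-7 - 2*6)*(-7))*0 = ((-7 - 1*12)*(-7))*0 = ((-7 - 12)*(-7))*0 = -19*(-7)*0 = 133*0 = 0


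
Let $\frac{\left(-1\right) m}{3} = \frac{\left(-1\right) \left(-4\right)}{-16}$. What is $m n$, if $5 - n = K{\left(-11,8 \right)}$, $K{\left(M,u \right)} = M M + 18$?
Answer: $- \frac{201}{2} \approx -100.5$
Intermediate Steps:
$K{\left(M,u \right)} = 18 + M^{2}$ ($K{\left(M,u \right)} = M^{2} + 18 = 18 + M^{2}$)
$n = -134$ ($n = 5 - \left(18 + \left(-11\right)^{2}\right) = 5 - \left(18 + 121\right) = 5 - 139 = -134$)
$m = \frac{3}{4}$ ($m = - 3 \frac{\left(-1\right) \left(-4\right)}{-16} = - 3 \cdot 4 \left(- \frac{1}{16}\right) = \left(-3\right) \left(- \frac{1}{4}\right) = \frac{3}{4} \approx 0.75$)
$m n = \frac{3}{4} \left(-134\right) = - \frac{201}{2}$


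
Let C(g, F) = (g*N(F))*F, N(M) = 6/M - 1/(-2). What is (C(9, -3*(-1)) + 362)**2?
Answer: 737881/4 ≈ 1.8447e+5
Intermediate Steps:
N(M) = 1/2 + 6/M (N(M) = 6/M - 1*(-1/2) = 6/M + 1/2 = 1/2 + 6/M)
C(g, F) = g*(12 + F)/2 (C(g, F) = (g*((12 + F)/(2*F)))*F = (g*(12 + F)/(2*F))*F = g*(12 + F)/2)
(C(9, -3*(-1)) + 362)**2 = ((1/2)*9*(12 - 3*(-1)) + 362)**2 = ((1/2)*9*(12 + 3) + 362)**2 = ((1/2)*9*15 + 362)**2 = (135/2 + 362)**2 = (859/2)**2 = 737881/4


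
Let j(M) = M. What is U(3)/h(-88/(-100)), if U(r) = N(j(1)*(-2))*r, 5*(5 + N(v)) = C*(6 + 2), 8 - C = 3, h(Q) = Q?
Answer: 225/22 ≈ 10.227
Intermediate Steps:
C = 5 (C = 8 - 1*3 = 8 - 3 = 5)
N(v) = 3 (N(v) = -5 + (5*(6 + 2))/5 = -5 + (5*8)/5 = -5 + (1/5)*40 = -5 + 8 = 3)
U(r) = 3*r
U(3)/h(-88/(-100)) = (3*3)/((-88/(-100))) = 9/((-88*(-1/100))) = 9/(22/25) = 9*(25/22) = 225/22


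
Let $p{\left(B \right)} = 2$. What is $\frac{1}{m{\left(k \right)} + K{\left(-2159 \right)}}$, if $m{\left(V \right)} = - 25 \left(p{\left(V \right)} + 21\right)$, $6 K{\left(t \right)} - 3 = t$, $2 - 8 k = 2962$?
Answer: $- \frac{3}{2803} \approx -0.0010703$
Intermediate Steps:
$k = -370$ ($k = \frac{1}{4} - \frac{1481}{4} = -370$)
$K{\left(t \right)} = \frac{1}{2} + \frac{t}{6}$
$m{\left(V \right)} = -575$ ($m{\left(V \right)} = - 25 \left(2 + 21\right) = \left(-25\right) 23 = -575$)
$\frac{1}{m{\left(k \right)} + K{\left(-2159 \right)}} = \frac{1}{-575 + \left(\frac{1}{2} + \frac{1}{6} \left(-2159\right)\right)} = \frac{1}{-575 + \left(\frac{1}{2} - \frac{2159}{6}\right)} = \frac{1}{-575 - \frac{1078}{3}} = \frac{1}{- \frac{2803}{3}} = - \frac{3}{2803}$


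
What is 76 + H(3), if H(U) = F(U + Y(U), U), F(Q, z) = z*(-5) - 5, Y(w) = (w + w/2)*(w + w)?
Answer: 56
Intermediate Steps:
Y(w) = 3*w**2 (Y(w) = (w + w*(1/2))*(2*w) = (w + w/2)*(2*w) = (3*w/2)*(2*w) = 3*w**2)
F(Q, z) = -5 - 5*z (F(Q, z) = -5*z - 5 = -5 - 5*z)
H(U) = -5 - 5*U
76 + H(3) = 76 + (-5 - 5*3) = 76 + (-5 - 15) = 76 - 20 = 56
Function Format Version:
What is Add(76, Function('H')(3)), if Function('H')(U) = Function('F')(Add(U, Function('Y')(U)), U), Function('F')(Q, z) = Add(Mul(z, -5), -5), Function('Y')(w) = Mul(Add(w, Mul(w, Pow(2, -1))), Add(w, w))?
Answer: 56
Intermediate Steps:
Function('Y')(w) = Mul(3, Pow(w, 2)) (Function('Y')(w) = Mul(Add(w, Mul(w, Rational(1, 2))), Mul(2, w)) = Mul(Add(w, Mul(Rational(1, 2), w)), Mul(2, w)) = Mul(Mul(Rational(3, 2), w), Mul(2, w)) = Mul(3, Pow(w, 2)))
Function('F')(Q, z) = Add(-5, Mul(-5, z)) (Function('F')(Q, z) = Add(Mul(-5, z), -5) = Add(-5, Mul(-5, z)))
Function('H')(U) = Add(-5, Mul(-5, U))
Add(76, Function('H')(3)) = Add(76, Add(-5, Mul(-5, 3))) = Add(76, Add(-5, -15)) = Add(76, -20) = 56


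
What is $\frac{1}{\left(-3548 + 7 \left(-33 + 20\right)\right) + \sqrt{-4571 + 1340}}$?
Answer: $- \frac{1213}{4415184} - \frac{i \sqrt{359}}{4415184} \approx -0.00027473 - 4.2914 \cdot 10^{-6} i$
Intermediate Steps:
$\frac{1}{\left(-3548 + 7 \left(-33 + 20\right)\right) + \sqrt{-4571 + 1340}} = \frac{1}{\left(-3548 + 7 \left(-13\right)\right) + \sqrt{-3231}} = \frac{1}{\left(-3548 - 91\right) + 3 i \sqrt{359}} = \frac{1}{-3639 + 3 i \sqrt{359}}$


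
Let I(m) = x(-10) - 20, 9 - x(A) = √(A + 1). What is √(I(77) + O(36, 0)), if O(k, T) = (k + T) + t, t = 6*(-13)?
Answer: √(-53 - 3*I) ≈ 0.20596 - 7.283*I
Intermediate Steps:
x(A) = 9 - √(1 + A) (x(A) = 9 - √(A + 1) = 9 - √(1 + A))
t = -78
I(m) = -11 - 3*I (I(m) = (9 - √(1 - 10)) - 20 = (9 - √(-9)) - 20 = (9 - 3*I) - 20 = -11 - 3*I)
O(k, T) = -78 + T + k (O(k, T) = (k + T) - 78 = (T + k) - 78 = -78 + T + k)
√(I(77) + O(36, 0)) = √((-11 - 3*I) + (-78 + 0 + 36)) = √((-11 - 3*I) - 42) = √(-53 - 3*I)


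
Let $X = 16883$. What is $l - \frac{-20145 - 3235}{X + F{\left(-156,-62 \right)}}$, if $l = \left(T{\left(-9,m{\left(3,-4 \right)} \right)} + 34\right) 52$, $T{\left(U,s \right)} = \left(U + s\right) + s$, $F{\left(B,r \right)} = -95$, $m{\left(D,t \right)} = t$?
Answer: $\frac{3715993}{4197} \approx 885.39$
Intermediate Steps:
$T{\left(U,s \right)} = U + 2 s$
$l = 884$ ($l = \left(\left(-9 + 2 \left(-4\right)\right) + 34\right) 52 = \left(\left(-9 - 8\right) + 34\right) 52 = \left(-17 + 34\right) 52 = 17 \cdot 52 = 884$)
$l - \frac{-20145 - 3235}{X + F{\left(-156,-62 \right)}} = 884 - \frac{-20145 - 3235}{16883 - 95} = 884 - - \frac{23380}{16788} = 884 - \left(-23380\right) \frac{1}{16788} = 884 - - \frac{5845}{4197} = 884 + \frac{5845}{4197} = \frac{3715993}{4197}$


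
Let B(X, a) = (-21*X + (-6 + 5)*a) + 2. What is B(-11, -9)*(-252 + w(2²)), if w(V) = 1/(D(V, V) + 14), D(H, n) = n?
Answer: -548735/9 ≈ -60971.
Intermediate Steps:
w(V) = 1/(14 + V) (w(V) = 1/(V + 14) = 1/(14 + V))
B(X, a) = 2 - a - 21*X (B(X, a) = (-21*X - a) + 2 = (-a - 21*X) + 2 = 2 - a - 21*X)
B(-11, -9)*(-252 + w(2²)) = (2 - 1*(-9) - 21*(-11))*(-252 + 1/(14 + 2²)) = (2 + 9 + 231)*(-252 + 1/(14 + 4)) = 242*(-252 + 1/18) = 242*(-4535/18) = -548735/9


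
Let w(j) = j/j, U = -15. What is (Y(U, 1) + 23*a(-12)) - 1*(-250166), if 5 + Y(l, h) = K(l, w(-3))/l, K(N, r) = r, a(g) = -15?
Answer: 3747239/15 ≈ 2.4982e+5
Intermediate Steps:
w(j) = 1
Y(l, h) = -5 + 1/l
(Y(U, 1) + 23*a(-12)) - 1*(-250166) = ((-5 + 1/(-15)) + 23*(-15)) - 1*(-250166) = ((-5 - 1/15) - 345) + 250166 = (-76/15 - 345) + 250166 = -5251/15 + 250166 = 3747239/15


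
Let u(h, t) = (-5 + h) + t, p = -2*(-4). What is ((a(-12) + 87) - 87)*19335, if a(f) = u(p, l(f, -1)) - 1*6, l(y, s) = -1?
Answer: -77340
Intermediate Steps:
p = 8
u(h, t) = -5 + h + t
a(f) = -4 (a(f) = (-5 + 8 - 1) - 1*6 = 2 - 6 = -4)
((a(-12) + 87) - 87)*19335 = ((-4 + 87) - 87)*19335 = (83 - 87)*19335 = -4*19335 = -77340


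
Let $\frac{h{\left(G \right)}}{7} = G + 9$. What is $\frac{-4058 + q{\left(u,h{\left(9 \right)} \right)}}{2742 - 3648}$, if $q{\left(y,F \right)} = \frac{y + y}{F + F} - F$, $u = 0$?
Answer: $\frac{2092}{453} \approx 4.6181$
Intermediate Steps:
$h{\left(G \right)} = 63 + 7 G$ ($h{\left(G \right)} = 7 \left(G + 9\right) = 7 \left(9 + G\right) = 63 + 7 G$)
$q{\left(y,F \right)} = - F + \frac{y}{F}$ ($q{\left(y,F \right)} = \frac{2 y}{2 F} - F = 2 y \frac{1}{2 F} - F = \frac{y}{F} - F = - F + \frac{y}{F}$)
$\frac{-4058 + q{\left(u,h{\left(9 \right)} \right)}}{2742 - 3648} = \frac{-4058 + \left(- (63 + 7 \cdot 9) + \frac{0}{63 + 7 \cdot 9}\right)}{2742 - 3648} = \frac{-4058 + \left(- (63 + 63) + \frac{0}{63 + 63}\right)}{-906} = \left(-4058 + \left(\left(-1\right) 126 + \frac{0}{126}\right)\right) \left(- \frac{1}{906}\right) = \left(-4058 + \left(-126 + 0 \cdot \frac{1}{126}\right)\right) \left(- \frac{1}{906}\right) = \left(-4058 + \left(-126 + 0\right)\right) \left(- \frac{1}{906}\right) = \left(-4058 - 126\right) \left(- \frac{1}{906}\right) = \left(-4184\right) \left(- \frac{1}{906}\right) = \frac{2092}{453}$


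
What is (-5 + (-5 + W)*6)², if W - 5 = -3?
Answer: 529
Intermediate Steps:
W = 2 (W = 5 - 3 = 2)
(-5 + (-5 + W)*6)² = (-5 + (-5 + 2)*6)² = (-5 - 3*6)² = (-5 - 18)² = (-23)² = 529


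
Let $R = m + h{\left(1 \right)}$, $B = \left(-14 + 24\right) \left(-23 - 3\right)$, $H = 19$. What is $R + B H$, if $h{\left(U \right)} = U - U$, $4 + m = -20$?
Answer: $-4964$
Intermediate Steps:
$m = -24$ ($m = -4 - 20 = -24$)
$h{\left(U \right)} = 0$
$B = -260$ ($B = 10 \left(-26\right) = -260$)
$R = -24$ ($R = -24 + 0 = -24$)
$R + B H = -24 - 4940 = -4964$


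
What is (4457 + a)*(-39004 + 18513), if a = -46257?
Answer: 856523800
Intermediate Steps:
(4457 + a)*(-39004 + 18513) = (4457 - 46257)*(-39004 + 18513) = -41800*(-20491) = 856523800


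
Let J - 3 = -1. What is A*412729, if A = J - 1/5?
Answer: 3714561/5 ≈ 7.4291e+5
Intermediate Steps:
J = 2 (J = 3 - 1 = 2)
A = 9/5 (A = 2 - 1/5 = 2 - 1*⅕ = 2 - ⅕ = 9/5 ≈ 1.8000)
A*412729 = (9/5)*412729 = 3714561/5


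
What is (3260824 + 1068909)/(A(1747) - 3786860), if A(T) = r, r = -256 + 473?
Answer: -4329733/3786643 ≈ -1.1434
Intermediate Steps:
r = 217
A(T) = 217
(3260824 + 1068909)/(A(1747) - 3786860) = (3260824 + 1068909)/(217 - 3786860) = 4329733/(-3786643) = 4329733*(-1/3786643) = -4329733/3786643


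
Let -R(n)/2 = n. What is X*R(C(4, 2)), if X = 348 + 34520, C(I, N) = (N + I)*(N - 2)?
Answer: 0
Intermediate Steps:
C(I, N) = (-2 + N)*(I + N) (C(I, N) = (I + N)*(-2 + N) = (-2 + N)*(I + N))
R(n) = -2*n
X = 34868
X*R(C(4, 2)) = 34868*(-2*(2² - 2*4 - 2*2 + 4*2)) = 34868*(-2*(4 - 8 - 4 + 8)) = 34868*(-2*0) = 34868*0 = 0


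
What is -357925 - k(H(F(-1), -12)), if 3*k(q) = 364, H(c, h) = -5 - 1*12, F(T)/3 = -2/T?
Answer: -1074139/3 ≈ -3.5805e+5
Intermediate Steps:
F(T) = -6/T (F(T) = 3*(-2/T) = -6/T)
H(c, h) = -17 (H(c, h) = -5 - 12 = -17)
k(q) = 364/3 (k(q) = (⅓)*364 = 364/3)
-357925 - k(H(F(-1), -12)) = -357925 - 1*364/3 = -357925 - 364/3 = -1074139/3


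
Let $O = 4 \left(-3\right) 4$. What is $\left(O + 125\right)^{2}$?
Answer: $5929$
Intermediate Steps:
$O = -48$ ($O = \left(-12\right) 4 = -48$)
$\left(O + 125\right)^{2} = \left(-48 + 125\right)^{2} = 77^{2} = 5929$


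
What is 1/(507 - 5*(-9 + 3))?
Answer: 1/537 ≈ 0.0018622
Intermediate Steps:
1/(507 - 5*(-9 + 3)) = 1/(507 - 5*(-6)) = 1/(507 + 30) = 1/537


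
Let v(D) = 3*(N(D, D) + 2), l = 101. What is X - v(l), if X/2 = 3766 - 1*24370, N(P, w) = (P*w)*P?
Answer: -3132117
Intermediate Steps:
N(P, w) = w*P²
X = -41208 (X = 2*(3766 - 1*24370) = 2*(3766 - 24370) = 2*(-20604) = -41208)
v(D) = 6 + 3*D³ (v(D) = 3*(D*D² + 2) = 3*(D³ + 2) = 3*(2 + D³) = 6 + 3*D³)
X - v(l) = -41208 - (6 + 3*101³) = -41208 - (6 + 3*1030301) = -41208 - (6 + 3090903) = -41208 - 1*3090909 = -41208 - 3090909 = -3132117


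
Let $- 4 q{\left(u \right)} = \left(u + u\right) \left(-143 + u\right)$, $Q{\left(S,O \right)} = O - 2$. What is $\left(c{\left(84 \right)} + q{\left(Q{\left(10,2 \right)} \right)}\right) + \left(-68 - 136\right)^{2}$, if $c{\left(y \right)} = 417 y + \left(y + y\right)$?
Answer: $76812$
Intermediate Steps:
$Q{\left(S,O \right)} = -2 + O$ ($Q{\left(S,O \right)} = O - 2 = -2 + O$)
$c{\left(y \right)} = 419 y$ ($c{\left(y \right)} = 417 y + 2 y = 419 y$)
$q{\left(u \right)} = - \frac{u \left(-143 + u\right)}{2}$ ($q{\left(u \right)} = - \frac{\left(u + u\right) \left(-143 + u\right)}{4} = - \frac{2 u \left(-143 + u\right)}{4} = - \frac{u \left(-143 + u\right)}{2}$)
$\left(c{\left(84 \right)} + q{\left(Q{\left(10,2 \right)} \right)}\right) + \left(-68 - 136\right)^{2} = \left(419 \cdot 84 + \frac{\left(-2 + 2\right) \left(143 - \left(-2 + 2\right)\right)}{2}\right) + \left(-68 - 136\right)^{2} = \left(35196 + \frac{1}{2} \cdot 0 \left(143 - 0\right)\right) + \left(-204\right)^{2} = \left(35196 + \frac{1}{2} \cdot 0 \left(143 + 0\right)\right) + 41616 = \left(35196 + \frac{1}{2} \cdot 0 \cdot 143\right) + 41616 = \left(35196 + 0\right) + 41616 = 35196 + 41616 = 76812$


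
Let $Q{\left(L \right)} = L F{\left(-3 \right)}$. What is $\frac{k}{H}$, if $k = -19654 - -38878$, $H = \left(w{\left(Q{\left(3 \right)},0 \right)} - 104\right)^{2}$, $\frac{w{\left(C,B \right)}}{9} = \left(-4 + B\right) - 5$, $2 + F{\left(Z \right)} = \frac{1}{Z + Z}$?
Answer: $\frac{19224}{34225} \approx 0.5617$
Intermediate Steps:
$F{\left(Z \right)} = -2 + \frac{1}{2 Z}$ ($F{\left(Z \right)} = -2 + \frac{1}{Z + Z} = -2 + \frac{1}{2 Z}$)
$Q{\left(L \right)} = - \frac{13 L}{6}$ ($Q{\left(L \right)} = L \left(-2 + \frac{1}{2 \left(-3\right)}\right) = L \left(-2 + \frac{1}{2} \left(- \frac{1}{3}\right)\right) = L \left(-2 - \frac{1}{6}\right) = L \left(- \frac{13}{6}\right) = - \frac{13 L}{6}$)
$w{\left(C,B \right)} = -81 + 9 B$ ($w{\left(C,B \right)} = 9 \left(\left(-4 + B\right) - 5\right) = 9 \left(-9 + B\right) = -81 + 9 B$)
$H = 34225$ ($H = \left(\left(-81 + 9 \cdot 0\right) - 104\right)^{2} = \left(\left(-81 + 0\right) - 104\right)^{2} = \left(-81 - 104\right)^{2} = \left(-185\right)^{2} = 34225$)
$k = 19224$ ($k = -19654 + 38878 = 19224$)
$\frac{k}{H} = \frac{19224}{34225}$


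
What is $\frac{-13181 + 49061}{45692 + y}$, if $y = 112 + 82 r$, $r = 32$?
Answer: $\frac{8970}{12107} \approx 0.74089$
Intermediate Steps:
$y = 2736$ ($y = 112 + 82 \cdot 32 = 112 + 2624 = 2736$)
$\frac{-13181 + 49061}{45692 + y} = \frac{-13181 + 49061}{45692 + 2736} = \frac{35880}{48428} = 35880 \cdot \frac{1}{48428} = \frac{8970}{12107}$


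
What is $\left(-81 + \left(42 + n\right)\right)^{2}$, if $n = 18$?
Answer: $441$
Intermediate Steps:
$\left(-81 + \left(42 + n\right)\right)^{2} = \left(-81 + \left(42 + 18\right)\right)^{2} = \left(-81 + 60\right)^{2} = \left(-21\right)^{2} = 441$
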